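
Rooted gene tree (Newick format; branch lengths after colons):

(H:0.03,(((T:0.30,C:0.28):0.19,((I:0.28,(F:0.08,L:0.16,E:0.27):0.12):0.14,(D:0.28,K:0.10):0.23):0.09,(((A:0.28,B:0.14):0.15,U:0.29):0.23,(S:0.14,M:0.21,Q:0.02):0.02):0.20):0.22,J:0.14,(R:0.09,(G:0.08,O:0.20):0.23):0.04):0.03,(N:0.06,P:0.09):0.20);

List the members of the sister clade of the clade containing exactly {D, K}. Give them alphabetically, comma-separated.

The clade containing exactly {D, K} attaches to the tree at the node subtending ((I,(F,L,E)),(D,K)).
The other lineage descending from that same node — the sister group — is (I,(F,L,E)); its 4 tips in alphabetical order are the answer.

E, F, I, L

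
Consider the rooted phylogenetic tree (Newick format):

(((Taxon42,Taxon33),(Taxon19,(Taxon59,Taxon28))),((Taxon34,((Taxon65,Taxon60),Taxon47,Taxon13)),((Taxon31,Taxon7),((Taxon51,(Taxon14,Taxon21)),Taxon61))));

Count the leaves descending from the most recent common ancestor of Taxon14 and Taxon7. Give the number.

The MRCA of Taxon14 and Taxon7 is the node subtending ((Taxon31,Taxon7),((Taxon51,(Taxon14,Taxon21)),Taxon61)).
That clade contains 6 terminal taxa: Taxon14, Taxon21, Taxon31, Taxon51, Taxon61, Taxon7.

6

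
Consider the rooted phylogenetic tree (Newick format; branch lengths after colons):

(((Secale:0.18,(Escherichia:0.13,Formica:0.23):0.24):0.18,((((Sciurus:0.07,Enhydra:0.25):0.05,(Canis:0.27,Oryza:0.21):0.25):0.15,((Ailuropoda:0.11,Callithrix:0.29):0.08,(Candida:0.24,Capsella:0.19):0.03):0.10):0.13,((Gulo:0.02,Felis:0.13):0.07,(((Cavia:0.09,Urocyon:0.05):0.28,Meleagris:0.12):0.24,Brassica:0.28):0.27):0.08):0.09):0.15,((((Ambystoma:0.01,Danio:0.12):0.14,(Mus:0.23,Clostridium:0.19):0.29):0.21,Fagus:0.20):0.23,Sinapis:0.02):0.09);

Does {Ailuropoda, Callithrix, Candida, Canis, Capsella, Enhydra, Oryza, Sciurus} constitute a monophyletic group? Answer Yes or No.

The most recent common ancestor of these taxa subtends (((Sciurus,Enhydra),(Canis,Oryza)),((Ailuropoda,Callithrix),(Candida,Capsella))).
That clade has exactly 8 tips — every listed taxon and nothing else — so the group is monophyletic.

Yes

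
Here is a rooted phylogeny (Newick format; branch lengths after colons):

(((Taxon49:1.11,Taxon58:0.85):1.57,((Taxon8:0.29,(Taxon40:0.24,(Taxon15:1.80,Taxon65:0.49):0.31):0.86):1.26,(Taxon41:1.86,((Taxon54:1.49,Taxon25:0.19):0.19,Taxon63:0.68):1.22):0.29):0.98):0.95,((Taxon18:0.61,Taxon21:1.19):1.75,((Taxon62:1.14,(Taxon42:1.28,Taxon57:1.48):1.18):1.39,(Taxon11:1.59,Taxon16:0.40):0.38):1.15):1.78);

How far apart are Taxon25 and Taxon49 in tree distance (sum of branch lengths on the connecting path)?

The path runs Taxon25 → … → MRCA → … → Taxon49; the MRCA is the node subtending ((Taxon49,Taxon58),((Taxon8,(Taxon40,(Taxon15,Taxon65))),(Taxon41,((Taxon54,Taxon25),Taxon63)))).
Branch lengths along that path: 0.19 + 0.19 + 1.22 + 0.29 + 0.98 + 1.57 + 1.11 = 5.55.

5.55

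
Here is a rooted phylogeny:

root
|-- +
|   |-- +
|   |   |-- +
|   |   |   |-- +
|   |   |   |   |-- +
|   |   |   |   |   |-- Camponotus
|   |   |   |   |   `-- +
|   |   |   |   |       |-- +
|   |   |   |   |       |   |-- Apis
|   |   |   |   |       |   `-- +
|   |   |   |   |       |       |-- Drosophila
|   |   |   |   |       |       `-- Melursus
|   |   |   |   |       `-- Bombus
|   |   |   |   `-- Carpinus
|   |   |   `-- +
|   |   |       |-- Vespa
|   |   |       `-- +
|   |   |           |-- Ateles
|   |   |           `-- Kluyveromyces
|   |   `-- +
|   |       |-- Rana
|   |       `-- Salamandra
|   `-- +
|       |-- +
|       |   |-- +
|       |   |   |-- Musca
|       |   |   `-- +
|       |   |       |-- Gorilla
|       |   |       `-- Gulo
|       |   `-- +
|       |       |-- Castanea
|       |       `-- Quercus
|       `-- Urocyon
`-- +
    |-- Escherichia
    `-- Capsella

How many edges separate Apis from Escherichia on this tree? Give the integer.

10

The MRCA of Apis and Escherichia is the root of the tree.
From Apis up to that node: 8 branches. From Escherichia up to the same node: 2 branches. Total: 8 + 2 = 10.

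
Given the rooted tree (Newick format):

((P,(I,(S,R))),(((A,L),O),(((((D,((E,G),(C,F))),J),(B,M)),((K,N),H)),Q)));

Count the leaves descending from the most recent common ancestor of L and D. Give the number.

The MRCA of L and D is the node subtending (((A,L),O),(((((D,((E,G),(C,F))),J),(B,M)),((K,N),H)),Q)).
That clade contains 15 terminal taxa: A, B, C, D, E, F, G, H, J, K, L, M, N, O, Q.

15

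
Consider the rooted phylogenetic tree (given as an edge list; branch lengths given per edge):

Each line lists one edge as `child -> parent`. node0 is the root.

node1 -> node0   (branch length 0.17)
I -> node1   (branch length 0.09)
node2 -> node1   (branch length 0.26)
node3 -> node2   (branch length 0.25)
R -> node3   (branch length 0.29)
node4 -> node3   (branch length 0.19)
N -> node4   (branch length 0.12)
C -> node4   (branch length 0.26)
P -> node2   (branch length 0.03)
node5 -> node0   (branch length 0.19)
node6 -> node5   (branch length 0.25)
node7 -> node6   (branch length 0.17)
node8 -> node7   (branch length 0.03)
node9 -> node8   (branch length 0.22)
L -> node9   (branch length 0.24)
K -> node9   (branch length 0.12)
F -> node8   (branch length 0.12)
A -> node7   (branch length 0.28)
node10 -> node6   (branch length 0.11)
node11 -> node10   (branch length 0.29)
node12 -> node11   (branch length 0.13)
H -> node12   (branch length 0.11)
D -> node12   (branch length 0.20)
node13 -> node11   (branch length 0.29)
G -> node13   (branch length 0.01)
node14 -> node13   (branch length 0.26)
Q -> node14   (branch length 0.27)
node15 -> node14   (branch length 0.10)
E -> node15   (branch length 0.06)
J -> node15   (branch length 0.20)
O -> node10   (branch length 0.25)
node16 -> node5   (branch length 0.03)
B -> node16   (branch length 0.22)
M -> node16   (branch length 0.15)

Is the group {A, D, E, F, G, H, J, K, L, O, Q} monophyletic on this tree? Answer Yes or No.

The most recent common ancestor of these taxa subtends ((((L,K),F),A),(((H,D),(G,(Q,(E,J)))),O)).
That clade has exactly 11 tips — every listed taxon and nothing else — so the group is monophyletic.

Yes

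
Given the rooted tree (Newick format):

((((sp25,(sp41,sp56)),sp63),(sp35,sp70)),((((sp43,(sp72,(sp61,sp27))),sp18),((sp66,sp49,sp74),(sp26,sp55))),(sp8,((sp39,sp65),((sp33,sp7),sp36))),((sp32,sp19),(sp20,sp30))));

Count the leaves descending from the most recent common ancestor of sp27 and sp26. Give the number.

The MRCA of sp27 and sp26 is the node subtending (((sp43,(sp72,(sp61,sp27))),sp18),((sp66,sp49,sp74),(sp26,sp55))).
That clade contains 10 terminal taxa: sp18, sp26, sp27, sp43, sp49, sp55, sp61, sp66, sp72, sp74.

10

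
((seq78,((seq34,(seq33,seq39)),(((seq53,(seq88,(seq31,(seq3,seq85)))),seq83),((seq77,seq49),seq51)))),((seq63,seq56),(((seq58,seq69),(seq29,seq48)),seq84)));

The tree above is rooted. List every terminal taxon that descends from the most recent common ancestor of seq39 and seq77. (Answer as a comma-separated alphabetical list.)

Tracing seq39: it sits inside (seq33,seq39).
Tracing seq77: it sits inside (seq77,seq49).
The smallest clade enclosing both is ((seq34,(seq33,seq39)),(((seq53,(seq88,(seq31,(seq3,seq85)))),seq83),((seq77,seq49),seq51))); the answer is its 12 terminal taxa in alphabetical order.

seq3, seq31, seq33, seq34, seq39, seq49, seq51, seq53, seq77, seq83, seq85, seq88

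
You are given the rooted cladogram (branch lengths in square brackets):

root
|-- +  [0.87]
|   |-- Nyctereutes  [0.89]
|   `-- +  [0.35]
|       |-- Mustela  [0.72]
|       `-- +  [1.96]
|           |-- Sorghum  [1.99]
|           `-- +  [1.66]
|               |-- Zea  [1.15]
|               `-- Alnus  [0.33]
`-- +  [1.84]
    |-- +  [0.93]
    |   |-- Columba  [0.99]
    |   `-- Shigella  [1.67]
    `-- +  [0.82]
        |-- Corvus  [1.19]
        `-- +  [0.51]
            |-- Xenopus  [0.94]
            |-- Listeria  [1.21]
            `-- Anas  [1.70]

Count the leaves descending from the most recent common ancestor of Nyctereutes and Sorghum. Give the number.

The MRCA of Nyctereutes and Sorghum is the node subtending (Nyctereutes,(Mustela,(Sorghum,(Zea,Alnus)))).
That clade contains 5 terminal taxa: Alnus, Mustela, Nyctereutes, Sorghum, Zea.

5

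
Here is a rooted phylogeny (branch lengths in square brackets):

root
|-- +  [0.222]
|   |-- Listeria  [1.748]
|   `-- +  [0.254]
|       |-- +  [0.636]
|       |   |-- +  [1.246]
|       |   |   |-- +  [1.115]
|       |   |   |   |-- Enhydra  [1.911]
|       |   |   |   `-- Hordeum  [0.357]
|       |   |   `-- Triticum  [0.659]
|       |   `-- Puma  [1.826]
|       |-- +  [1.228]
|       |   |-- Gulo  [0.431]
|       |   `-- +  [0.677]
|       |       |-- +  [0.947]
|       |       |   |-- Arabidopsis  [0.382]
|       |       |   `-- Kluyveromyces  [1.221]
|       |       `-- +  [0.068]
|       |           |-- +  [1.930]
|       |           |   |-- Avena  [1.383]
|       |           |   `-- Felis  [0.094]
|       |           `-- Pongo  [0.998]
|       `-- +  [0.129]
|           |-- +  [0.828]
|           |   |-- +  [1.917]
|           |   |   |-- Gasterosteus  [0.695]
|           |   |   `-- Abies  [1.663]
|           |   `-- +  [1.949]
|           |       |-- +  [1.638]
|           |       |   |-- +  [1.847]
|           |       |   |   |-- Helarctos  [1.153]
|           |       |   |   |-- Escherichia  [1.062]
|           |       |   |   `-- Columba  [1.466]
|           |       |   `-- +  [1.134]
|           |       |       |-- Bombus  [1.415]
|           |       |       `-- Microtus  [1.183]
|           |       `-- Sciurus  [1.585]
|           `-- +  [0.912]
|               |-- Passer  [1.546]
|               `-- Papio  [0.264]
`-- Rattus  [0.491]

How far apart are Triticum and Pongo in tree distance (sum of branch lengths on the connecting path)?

The path runs Triticum → … → MRCA → … → Pongo; the MRCA is the node subtending ((((Enhydra,Hordeum),Triticum),Puma),(Gulo,((Arabidopsis,Kluyveromyces),((Avena,Felis),Pongo))),(((Gasterosteus,Abies),(((Helarctos,Escherichia,Columba),(Bombus,Microtus)),Sciurus)),(Passer,Papio))).
Branch lengths along that path: 0.659 + 1.246 + 0.636 + 1.228 + 0.677 + 0.068 + 0.998 = 5.512.

5.512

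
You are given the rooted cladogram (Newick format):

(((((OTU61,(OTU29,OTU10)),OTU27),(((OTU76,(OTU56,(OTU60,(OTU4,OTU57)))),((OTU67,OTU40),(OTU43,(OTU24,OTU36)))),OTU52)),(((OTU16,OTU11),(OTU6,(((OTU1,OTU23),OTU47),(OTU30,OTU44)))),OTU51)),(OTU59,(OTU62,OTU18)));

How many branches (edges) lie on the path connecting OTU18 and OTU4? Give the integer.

12

The MRCA of OTU18 and OTU4 is the root of the tree.
From OTU18 up to that node: 3 branches. From OTU4 up to the same node: 9 branches. Total: 3 + 9 = 12.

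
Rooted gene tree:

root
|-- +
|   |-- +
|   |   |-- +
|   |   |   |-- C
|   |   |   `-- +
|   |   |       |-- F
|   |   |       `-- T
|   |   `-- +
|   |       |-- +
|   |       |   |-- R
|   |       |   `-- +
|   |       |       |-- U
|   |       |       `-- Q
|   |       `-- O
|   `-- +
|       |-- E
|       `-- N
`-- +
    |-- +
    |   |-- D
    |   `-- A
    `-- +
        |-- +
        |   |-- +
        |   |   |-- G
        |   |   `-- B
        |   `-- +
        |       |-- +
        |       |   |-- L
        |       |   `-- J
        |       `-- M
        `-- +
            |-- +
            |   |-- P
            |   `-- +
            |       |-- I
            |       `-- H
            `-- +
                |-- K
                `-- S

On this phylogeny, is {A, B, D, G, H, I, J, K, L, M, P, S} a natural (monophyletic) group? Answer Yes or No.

Yes

The most recent common ancestor of these taxa subtends ((D,A),(((G,B),((L,J),M)),((P,(I,H)),(K,S)))).
That clade has exactly 12 tips — every listed taxon and nothing else — so the group is monophyletic.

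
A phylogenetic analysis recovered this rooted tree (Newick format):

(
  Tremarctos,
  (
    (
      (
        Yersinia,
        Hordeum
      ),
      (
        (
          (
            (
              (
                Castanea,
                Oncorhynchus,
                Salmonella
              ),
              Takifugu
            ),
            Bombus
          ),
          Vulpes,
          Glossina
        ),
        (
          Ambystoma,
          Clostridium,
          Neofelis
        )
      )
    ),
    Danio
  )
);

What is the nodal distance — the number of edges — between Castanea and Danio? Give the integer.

The MRCA of Castanea and Danio is the node subtending (((Yersinia,Hordeum),(((((Castanea,Oncorhynchus,Salmonella),Takifugu),Bombus),Vulpes,Glossina),(Ambystoma,Clostridium,Neofelis))),Danio).
From Castanea up to that node: 7 branches. From Danio up to the same node: 1 branch. Total: 7 + 1 = 8.

8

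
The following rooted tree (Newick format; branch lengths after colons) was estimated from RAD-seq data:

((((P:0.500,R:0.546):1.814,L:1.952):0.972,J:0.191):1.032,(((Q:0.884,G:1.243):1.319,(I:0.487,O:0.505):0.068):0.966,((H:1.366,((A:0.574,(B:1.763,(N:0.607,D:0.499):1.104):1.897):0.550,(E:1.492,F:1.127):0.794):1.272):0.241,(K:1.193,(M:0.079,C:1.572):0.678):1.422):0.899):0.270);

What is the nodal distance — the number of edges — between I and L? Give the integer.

7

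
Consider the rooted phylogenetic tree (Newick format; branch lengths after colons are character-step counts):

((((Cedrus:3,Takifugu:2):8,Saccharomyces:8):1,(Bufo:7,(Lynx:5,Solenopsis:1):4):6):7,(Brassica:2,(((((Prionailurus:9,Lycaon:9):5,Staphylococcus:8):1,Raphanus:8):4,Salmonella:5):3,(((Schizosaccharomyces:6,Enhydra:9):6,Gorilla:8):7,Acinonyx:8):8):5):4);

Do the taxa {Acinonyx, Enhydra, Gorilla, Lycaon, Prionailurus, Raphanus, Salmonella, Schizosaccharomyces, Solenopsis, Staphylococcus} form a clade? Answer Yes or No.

The MRCA of the listed taxa is the root, so the smallest clade containing them is the whole tree.
That clade also contains Brassica, Bufo, Cedrus, Lynx, Saccharomyces, Takifugu, which are not in the proposed group, so the group is not monophyletic.

No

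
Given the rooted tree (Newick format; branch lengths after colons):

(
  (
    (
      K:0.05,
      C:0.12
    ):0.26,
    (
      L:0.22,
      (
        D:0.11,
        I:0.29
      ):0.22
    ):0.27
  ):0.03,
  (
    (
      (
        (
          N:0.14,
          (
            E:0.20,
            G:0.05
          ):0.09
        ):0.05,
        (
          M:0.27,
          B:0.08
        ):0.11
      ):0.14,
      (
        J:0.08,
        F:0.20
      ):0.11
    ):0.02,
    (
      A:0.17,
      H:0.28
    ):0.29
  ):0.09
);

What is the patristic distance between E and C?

The path runs E → … → MRCA → … → C; the MRCA is the root of the tree.
Branch lengths along that path: 0.20 + 0.09 + 0.05 + 0.14 + 0.02 + 0.09 + 0.03 + 0.26 + 0.12 = 1.00.

1.00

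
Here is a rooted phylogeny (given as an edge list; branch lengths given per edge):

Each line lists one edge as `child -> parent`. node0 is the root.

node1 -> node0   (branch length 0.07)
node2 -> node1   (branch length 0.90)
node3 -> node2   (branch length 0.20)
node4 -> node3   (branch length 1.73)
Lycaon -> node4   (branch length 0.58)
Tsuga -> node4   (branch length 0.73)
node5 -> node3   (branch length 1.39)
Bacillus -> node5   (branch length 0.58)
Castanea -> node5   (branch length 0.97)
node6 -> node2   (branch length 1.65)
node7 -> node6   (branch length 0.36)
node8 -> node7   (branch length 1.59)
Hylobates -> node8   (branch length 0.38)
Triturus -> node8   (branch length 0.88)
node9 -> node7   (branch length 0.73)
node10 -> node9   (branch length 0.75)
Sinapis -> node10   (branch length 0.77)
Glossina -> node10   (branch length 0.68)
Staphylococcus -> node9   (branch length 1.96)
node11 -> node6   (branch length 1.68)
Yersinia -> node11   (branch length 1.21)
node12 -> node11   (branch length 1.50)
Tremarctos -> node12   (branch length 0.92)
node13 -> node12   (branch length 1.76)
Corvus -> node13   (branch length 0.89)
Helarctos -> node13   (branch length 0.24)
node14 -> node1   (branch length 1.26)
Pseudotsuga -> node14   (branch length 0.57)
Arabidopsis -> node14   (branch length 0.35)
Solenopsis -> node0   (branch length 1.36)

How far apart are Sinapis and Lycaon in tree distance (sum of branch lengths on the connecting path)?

The path runs Sinapis → … → MRCA → … → Lycaon; the MRCA is the node subtending (((Lycaon,Tsuga),(Bacillus,Castanea)),(((Hylobates,Triturus),((Sinapis,Glossina),Staphylococcus)),(Yersinia,(Tremarctos,(Corvus,Helarctos))))).
Branch lengths along that path: 0.77 + 0.75 + 0.73 + 0.36 + 1.65 + 0.20 + 1.73 + 0.58 = 6.77.

6.77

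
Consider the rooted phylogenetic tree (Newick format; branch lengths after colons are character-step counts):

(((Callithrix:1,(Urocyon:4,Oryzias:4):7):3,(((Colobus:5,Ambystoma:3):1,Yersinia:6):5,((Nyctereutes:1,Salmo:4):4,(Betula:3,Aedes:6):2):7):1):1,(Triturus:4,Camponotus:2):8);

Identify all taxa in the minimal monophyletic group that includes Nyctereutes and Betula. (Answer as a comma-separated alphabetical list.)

Aedes, Betula, Nyctereutes, Salmo

Tracing Nyctereutes: it sits inside (Nyctereutes,Salmo).
Tracing Betula: it sits inside (Betula,Aedes).
The smallest clade enclosing both is ((Nyctereutes,Salmo),(Betula,Aedes)); the answer is its 4 terminal taxa in alphabetical order.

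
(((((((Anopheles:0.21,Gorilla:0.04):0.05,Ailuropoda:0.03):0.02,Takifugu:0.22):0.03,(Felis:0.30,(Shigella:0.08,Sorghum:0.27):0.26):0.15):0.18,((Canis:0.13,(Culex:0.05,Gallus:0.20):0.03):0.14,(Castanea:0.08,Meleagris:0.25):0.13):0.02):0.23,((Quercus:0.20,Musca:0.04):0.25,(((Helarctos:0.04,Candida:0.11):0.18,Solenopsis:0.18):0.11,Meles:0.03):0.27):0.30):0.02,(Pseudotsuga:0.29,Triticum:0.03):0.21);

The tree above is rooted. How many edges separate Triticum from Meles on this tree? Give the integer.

The MRCA of Triticum and Meles is the root of the tree.
From Triticum up to that node: 2 branches. From Meles up to the same node: 4 branches. Total: 2 + 4 = 6.

6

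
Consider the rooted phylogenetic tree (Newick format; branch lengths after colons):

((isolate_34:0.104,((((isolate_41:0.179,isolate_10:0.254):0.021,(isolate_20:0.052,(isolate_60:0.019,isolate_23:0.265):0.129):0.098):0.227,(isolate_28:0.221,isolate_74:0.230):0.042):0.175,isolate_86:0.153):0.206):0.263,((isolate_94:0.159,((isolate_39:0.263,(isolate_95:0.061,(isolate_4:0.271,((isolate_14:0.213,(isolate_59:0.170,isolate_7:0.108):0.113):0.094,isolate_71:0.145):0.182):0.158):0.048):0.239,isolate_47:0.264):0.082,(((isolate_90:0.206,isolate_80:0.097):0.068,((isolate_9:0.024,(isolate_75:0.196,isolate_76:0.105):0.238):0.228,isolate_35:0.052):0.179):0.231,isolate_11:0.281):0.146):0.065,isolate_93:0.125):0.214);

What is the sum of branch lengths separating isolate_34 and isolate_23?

1.204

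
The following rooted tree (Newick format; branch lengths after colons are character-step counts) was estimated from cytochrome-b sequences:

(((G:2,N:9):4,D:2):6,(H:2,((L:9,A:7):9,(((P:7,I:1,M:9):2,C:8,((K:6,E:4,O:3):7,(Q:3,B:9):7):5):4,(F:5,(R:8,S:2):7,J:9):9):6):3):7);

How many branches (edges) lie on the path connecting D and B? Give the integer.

The MRCA of D and B is the root of the tree.
From D up to that node: 2 branches. From B up to the same node: 7 branches. Total: 2 + 7 = 9.

9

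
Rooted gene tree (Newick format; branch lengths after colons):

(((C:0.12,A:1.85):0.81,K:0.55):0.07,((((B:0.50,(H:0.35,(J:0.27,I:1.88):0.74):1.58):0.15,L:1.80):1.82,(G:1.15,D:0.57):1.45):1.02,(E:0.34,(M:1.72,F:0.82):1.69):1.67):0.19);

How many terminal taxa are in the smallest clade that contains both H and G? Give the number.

7

The MRCA of H and G is the node subtending (((B,(H,(J,I))),L),(G,D)).
That clade contains 7 terminal taxa: B, D, G, H, I, J, L.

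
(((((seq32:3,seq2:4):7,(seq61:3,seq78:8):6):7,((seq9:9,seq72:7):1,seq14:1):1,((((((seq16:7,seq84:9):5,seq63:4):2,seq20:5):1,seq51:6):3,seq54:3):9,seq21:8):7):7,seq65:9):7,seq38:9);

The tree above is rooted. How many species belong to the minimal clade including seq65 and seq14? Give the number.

15

The MRCA of seq65 and seq14 is the node subtending ((((seq32,seq2),(seq61,seq78)),((seq9,seq72),seq14),((((((seq16,seq84),seq63),seq20),seq51),seq54),seq21)),seq65).
That clade contains 15 terminal taxa: seq14, seq16, seq2, seq20, seq21, seq32, seq51, seq54, seq61, seq63, seq65, seq72, seq78, seq84, seq9.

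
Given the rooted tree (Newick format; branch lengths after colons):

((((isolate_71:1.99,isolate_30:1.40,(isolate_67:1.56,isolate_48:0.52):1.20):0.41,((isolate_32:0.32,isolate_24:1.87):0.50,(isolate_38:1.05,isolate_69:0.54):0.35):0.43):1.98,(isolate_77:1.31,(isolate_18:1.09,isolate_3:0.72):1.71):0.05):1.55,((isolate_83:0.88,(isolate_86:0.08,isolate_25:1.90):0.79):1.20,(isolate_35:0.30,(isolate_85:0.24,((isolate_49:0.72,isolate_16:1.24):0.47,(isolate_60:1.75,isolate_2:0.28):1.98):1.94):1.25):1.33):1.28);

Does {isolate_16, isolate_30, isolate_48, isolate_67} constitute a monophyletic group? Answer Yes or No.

The MRCA of the listed taxa is the root, so the smallest clade containing them is the whole tree.
That clade also contains isolate_18, isolate_2, isolate_24, isolate_25, isolate_3, isolate_32, isolate_35, isolate_38, isolate_49, isolate_60, isolate_69, isolate_71, isolate_77, isolate_83, isolate_85, isolate_86, which are not in the proposed group, so the group is not monophyletic.

No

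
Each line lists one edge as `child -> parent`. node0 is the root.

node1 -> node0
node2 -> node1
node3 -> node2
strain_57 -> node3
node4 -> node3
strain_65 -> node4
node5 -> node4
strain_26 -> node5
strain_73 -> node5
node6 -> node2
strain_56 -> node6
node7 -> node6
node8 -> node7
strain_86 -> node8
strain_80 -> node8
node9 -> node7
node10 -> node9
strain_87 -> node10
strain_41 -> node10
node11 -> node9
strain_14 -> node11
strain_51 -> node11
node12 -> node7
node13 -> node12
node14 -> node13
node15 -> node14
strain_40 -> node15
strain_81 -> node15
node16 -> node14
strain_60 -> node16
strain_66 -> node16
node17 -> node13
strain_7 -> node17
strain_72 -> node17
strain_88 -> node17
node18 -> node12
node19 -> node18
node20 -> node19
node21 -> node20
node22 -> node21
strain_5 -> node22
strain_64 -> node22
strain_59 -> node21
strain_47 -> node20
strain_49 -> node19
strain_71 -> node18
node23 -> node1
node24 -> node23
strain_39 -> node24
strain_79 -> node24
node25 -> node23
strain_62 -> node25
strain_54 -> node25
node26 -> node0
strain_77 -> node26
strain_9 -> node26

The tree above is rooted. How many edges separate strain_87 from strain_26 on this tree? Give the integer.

The MRCA of strain_87 and strain_26 is the node subtending ((strain_57,(strain_65,(strain_26,strain_73))),(strain_56,((strain_86,strain_80),((strain_87,strain_41),(strain_14,strain_51)),((((strain_40,strain_81),(strain_60,strain_66)),(strain_7,strain_72,strain_88)),(((((strain_5,strain_64),strain_59),strain_47),strain_49),strain_71))))).
From strain_87 up to that node: 5 branches. From strain_26 up to the same node: 4 branches. Total: 5 + 4 = 9.

9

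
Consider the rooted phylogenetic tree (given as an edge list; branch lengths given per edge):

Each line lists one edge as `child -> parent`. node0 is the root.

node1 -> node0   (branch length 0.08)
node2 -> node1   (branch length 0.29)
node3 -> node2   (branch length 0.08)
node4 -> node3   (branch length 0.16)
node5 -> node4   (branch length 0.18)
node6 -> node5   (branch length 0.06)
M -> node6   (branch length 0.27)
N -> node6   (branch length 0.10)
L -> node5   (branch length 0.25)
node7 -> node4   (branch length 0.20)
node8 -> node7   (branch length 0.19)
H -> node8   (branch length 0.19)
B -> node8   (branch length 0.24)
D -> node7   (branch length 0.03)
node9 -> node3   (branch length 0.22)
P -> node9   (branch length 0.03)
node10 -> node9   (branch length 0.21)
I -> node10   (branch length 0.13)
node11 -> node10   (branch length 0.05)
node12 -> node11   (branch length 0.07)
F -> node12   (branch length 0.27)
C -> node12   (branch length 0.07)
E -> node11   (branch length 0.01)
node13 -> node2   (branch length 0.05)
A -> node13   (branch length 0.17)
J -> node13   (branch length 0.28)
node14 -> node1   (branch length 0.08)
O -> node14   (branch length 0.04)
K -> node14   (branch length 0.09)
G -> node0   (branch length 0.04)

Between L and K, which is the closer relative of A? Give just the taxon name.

The MRCA of A and L subtends (((((M,N),L),((H,B),D)),(P,(I,((F,C),E)))),(A,J)) (13 taxa).
The MRCA of A and K subtends ((((((M,N),L),((H,B),D)),(P,(I,((F,C),E)))),(A,J)),(O,K)) (15 taxa).
The first is nested inside the second, so A shares a more recent common ancestor with L.

L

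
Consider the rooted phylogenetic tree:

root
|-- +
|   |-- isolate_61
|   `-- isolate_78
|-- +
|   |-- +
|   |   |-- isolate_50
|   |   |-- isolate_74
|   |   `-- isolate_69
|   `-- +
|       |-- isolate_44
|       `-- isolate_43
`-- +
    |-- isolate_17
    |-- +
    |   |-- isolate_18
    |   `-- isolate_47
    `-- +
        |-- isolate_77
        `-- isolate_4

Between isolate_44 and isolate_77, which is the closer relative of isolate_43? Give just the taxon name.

The MRCA of isolate_43 and isolate_44 subtends (isolate_44,isolate_43) (2 taxa).
The MRCA of isolate_43 and isolate_77 is the root, subtending the entire tree (12 taxa).
The first is nested inside the second, so isolate_43 shares a more recent common ancestor with isolate_44.

isolate_44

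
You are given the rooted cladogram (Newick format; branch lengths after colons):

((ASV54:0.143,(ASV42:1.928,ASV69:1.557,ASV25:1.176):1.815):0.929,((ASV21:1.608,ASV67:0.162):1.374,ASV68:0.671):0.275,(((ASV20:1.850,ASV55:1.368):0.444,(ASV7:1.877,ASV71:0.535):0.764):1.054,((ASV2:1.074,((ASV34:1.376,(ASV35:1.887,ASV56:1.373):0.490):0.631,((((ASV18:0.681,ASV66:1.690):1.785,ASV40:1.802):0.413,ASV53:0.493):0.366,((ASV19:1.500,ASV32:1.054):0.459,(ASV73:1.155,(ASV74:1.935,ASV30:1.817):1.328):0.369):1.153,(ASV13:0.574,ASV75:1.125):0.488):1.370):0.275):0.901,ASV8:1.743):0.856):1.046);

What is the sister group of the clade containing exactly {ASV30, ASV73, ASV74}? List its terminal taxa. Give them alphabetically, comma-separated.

ASV19, ASV32

The clade containing exactly {ASV30, ASV73, ASV74} attaches to the tree at the node subtending ((ASV19,ASV32),(ASV73,(ASV74,ASV30))).
The other lineage descending from that same node — the sister group — is (ASV19,ASV32); its 2 tips in alphabetical order are the answer.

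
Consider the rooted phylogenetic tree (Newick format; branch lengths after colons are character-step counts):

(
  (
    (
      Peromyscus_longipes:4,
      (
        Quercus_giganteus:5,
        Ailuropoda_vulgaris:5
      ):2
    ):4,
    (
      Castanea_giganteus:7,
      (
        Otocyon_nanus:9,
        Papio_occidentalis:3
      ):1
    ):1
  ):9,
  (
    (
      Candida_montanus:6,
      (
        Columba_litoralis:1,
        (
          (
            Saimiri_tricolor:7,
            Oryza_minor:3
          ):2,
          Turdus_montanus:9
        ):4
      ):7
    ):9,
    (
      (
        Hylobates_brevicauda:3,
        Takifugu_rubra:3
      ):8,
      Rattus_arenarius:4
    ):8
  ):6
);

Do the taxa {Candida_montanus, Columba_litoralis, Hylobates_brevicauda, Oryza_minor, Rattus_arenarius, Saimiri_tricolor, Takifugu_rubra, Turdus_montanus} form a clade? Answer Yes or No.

Yes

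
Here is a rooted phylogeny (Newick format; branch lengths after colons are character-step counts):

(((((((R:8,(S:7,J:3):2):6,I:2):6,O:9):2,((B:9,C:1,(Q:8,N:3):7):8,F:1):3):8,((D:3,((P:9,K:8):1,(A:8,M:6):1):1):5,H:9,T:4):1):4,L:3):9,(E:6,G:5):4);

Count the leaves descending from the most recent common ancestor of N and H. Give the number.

17

The MRCA of N and H is the node subtending (((((R,(S,J)),I),O),((B,C,(Q,N)),F)),((D,((P,K),(A,M))),H,T)).
That clade contains 17 terminal taxa: A, B, C, D, F, H, I, J, K, M, N, O, P, Q, R, S, T.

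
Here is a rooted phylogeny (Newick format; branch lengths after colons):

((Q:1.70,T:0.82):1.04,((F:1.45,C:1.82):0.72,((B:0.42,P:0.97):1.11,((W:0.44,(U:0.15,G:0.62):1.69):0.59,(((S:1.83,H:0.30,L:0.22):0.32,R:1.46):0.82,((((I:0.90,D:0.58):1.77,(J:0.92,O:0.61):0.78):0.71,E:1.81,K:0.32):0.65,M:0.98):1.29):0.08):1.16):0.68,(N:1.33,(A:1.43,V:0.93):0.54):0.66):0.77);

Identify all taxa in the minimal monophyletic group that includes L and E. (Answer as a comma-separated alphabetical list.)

Tracing L: it sits inside (S,H,L).
Tracing E: it sits inside (((I,D),(J,O)),E,K).
The smallest clade enclosing both is (((S,H,L),R),((((I,D),(J,O)),E,K),M)); the answer is its 11 terminal taxa in alphabetical order.

D, E, H, I, J, K, L, M, O, R, S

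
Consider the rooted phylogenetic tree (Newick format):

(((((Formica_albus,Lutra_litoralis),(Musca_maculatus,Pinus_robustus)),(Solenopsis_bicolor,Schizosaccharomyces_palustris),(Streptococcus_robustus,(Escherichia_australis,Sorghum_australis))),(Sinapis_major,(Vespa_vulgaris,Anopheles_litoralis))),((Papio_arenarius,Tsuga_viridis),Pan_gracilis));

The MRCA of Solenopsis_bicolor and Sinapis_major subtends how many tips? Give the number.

12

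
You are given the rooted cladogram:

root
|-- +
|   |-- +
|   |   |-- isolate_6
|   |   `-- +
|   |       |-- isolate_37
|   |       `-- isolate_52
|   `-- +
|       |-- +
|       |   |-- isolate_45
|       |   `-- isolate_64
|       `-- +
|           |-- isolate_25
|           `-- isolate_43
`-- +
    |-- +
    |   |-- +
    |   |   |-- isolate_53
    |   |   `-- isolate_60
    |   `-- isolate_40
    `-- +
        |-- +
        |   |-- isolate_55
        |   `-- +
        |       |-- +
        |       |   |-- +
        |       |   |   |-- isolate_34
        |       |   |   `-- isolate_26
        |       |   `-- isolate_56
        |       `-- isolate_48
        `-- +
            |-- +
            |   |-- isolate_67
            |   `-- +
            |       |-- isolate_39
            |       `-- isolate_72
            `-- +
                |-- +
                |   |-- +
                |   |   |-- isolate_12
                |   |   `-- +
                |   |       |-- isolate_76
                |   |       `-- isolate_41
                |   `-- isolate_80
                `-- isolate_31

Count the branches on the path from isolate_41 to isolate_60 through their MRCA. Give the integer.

10

The MRCA of isolate_41 and isolate_60 is the node subtending (((isolate_53,isolate_60),isolate_40),((isolate_55,(((isolate_34,isolate_26),isolate_56),isolate_48)),((isolate_67,(isolate_39,isolate_72)),(((isolate_12,(isolate_76,isolate_41)),isolate_80),isolate_31)))).
From isolate_41 up to that node: 7 branches. From isolate_60 up to the same node: 3 branches. Total: 7 + 3 = 10.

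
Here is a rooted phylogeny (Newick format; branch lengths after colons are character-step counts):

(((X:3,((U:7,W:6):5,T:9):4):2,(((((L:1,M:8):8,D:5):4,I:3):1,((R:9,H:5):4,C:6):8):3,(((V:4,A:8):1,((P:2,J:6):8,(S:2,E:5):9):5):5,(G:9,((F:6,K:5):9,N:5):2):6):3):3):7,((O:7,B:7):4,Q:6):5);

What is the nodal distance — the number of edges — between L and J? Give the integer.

The MRCA of L and J is the node subtending (((((L,M),D),I),((R,H),C)),(((V,A),((P,J),(S,E))),(G,((F,K),N)))).
From L up to that node: 5 branches. From J up to the same node: 5 branches. Total: 5 + 5 = 10.

10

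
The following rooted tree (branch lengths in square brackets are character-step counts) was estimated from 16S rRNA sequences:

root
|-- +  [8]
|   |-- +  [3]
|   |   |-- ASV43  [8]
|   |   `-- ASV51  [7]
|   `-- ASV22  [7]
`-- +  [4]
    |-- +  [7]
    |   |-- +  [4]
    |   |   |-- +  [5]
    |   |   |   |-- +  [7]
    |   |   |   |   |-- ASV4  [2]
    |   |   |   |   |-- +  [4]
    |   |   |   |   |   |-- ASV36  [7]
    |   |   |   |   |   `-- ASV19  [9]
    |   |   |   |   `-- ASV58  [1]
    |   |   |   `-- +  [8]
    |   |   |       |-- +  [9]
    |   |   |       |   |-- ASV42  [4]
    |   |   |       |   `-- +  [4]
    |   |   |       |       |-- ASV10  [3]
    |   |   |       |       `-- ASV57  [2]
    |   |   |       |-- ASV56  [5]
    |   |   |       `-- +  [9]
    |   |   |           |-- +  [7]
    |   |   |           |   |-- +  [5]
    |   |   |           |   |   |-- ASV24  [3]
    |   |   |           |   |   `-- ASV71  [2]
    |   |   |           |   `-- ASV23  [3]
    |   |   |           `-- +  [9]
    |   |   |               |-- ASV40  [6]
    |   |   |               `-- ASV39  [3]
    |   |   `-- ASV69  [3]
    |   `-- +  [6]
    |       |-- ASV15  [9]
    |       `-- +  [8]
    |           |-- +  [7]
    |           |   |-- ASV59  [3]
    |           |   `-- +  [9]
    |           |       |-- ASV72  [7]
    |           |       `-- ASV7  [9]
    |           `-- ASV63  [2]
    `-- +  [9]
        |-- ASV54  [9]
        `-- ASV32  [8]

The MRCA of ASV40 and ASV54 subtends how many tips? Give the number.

21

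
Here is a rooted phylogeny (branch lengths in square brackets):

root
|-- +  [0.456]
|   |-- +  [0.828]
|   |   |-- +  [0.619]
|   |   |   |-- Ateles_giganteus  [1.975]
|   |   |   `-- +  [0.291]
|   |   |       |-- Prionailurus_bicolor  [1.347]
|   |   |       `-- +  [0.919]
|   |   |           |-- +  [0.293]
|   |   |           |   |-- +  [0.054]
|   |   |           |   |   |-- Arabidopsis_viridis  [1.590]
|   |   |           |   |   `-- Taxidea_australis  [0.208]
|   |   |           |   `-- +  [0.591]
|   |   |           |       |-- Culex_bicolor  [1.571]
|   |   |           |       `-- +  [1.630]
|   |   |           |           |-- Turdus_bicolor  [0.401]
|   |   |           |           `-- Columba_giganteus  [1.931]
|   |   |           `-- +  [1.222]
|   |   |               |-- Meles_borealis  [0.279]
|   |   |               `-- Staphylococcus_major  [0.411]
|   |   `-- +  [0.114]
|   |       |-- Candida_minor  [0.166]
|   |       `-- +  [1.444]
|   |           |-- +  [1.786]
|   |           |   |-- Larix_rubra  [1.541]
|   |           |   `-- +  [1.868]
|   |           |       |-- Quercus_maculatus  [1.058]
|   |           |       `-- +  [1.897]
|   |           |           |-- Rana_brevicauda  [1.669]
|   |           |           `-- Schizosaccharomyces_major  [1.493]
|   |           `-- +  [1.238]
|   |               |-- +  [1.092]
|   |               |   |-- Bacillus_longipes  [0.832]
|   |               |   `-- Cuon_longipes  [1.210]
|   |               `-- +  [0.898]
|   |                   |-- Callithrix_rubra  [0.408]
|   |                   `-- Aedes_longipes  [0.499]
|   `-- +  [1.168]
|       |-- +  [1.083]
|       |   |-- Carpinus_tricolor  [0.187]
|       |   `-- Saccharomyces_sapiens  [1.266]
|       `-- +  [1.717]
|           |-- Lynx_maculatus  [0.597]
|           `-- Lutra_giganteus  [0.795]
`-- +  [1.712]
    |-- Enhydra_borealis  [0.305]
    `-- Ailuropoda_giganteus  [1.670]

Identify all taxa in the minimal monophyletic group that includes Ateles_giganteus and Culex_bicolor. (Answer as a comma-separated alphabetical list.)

Arabidopsis_viridis, Ateles_giganteus, Columba_giganteus, Culex_bicolor, Meles_borealis, Prionailurus_bicolor, Staphylococcus_major, Taxidea_australis, Turdus_bicolor

Tracing Ateles_giganteus: it sits inside (Ateles_giganteus,(Prionailurus_bicolor,(((Arabidopsis_viridis,Taxidea_australis),(Culex_bicolor,(Turdus_bicolor,Columba_giganteus))),(Meles_borealis,Staphylococcus_major)))).
Tracing Culex_bicolor: it sits inside (Culex_bicolor,(Turdus_bicolor,Columba_giganteus)).
The smallest clade enclosing both is (Ateles_giganteus,(Prionailurus_bicolor,(((Arabidopsis_viridis,Taxidea_australis),(Culex_bicolor,(Turdus_bicolor,Columba_giganteus))),(Meles_borealis,Staphylococcus_major)))); the answer is its 9 terminal taxa in alphabetical order.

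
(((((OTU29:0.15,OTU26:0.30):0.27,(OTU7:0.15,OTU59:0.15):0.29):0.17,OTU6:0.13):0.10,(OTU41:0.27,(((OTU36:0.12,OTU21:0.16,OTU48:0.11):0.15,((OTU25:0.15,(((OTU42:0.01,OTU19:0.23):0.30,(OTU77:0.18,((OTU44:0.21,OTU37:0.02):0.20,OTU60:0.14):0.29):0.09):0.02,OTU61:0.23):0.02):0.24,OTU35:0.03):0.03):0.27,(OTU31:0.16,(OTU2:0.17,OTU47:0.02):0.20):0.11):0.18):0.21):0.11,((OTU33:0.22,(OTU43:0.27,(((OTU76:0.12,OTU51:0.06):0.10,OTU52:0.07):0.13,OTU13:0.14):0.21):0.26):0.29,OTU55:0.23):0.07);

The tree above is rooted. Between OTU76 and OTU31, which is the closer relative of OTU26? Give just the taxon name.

The MRCA of OTU26 and OTU31 subtends ((((OTU29,OTU26),(OTU7,OTU59)),OTU6),(OTU41,(((OTU36,OTU21,OTU48),((OTU25,(((OTU42,OTU19),(OTU77,((OTU44,OTU37),OTU60))),OTU61)),OTU35)),(OTU31,(OTU2,OTU47))))) (21 taxa).
The MRCA of OTU26 and OTU76 is the root, subtending the entire tree (28 taxa).
The first is nested inside the second, so OTU26 shares a more recent common ancestor with OTU31.

OTU31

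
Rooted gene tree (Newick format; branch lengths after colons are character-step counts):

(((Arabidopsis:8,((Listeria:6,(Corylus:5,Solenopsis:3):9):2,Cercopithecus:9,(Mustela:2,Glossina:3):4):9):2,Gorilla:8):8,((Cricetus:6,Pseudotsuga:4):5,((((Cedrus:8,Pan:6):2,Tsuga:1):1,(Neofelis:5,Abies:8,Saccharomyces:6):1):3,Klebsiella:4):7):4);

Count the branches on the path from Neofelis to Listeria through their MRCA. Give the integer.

10

The MRCA of Neofelis and Listeria is the root of the tree.
From Neofelis up to that node: 5 branches. From Listeria up to the same node: 5 branches. Total: 5 + 5 = 10.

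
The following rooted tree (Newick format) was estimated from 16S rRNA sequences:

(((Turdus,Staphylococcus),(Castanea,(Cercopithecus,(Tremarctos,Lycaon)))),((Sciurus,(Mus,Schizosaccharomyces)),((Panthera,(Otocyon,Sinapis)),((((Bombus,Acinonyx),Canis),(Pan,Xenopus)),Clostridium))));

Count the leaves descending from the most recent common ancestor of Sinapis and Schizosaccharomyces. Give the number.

12

The MRCA of Sinapis and Schizosaccharomyces is the node subtending ((Sciurus,(Mus,Schizosaccharomyces)),((Panthera,(Otocyon,Sinapis)),((((Bombus,Acinonyx),Canis),(Pan,Xenopus)),Clostridium))).
That clade contains 12 terminal taxa: Acinonyx, Bombus, Canis, Clostridium, Mus, Otocyon, Pan, Panthera, Schizosaccharomyces, Sciurus, Sinapis, Xenopus.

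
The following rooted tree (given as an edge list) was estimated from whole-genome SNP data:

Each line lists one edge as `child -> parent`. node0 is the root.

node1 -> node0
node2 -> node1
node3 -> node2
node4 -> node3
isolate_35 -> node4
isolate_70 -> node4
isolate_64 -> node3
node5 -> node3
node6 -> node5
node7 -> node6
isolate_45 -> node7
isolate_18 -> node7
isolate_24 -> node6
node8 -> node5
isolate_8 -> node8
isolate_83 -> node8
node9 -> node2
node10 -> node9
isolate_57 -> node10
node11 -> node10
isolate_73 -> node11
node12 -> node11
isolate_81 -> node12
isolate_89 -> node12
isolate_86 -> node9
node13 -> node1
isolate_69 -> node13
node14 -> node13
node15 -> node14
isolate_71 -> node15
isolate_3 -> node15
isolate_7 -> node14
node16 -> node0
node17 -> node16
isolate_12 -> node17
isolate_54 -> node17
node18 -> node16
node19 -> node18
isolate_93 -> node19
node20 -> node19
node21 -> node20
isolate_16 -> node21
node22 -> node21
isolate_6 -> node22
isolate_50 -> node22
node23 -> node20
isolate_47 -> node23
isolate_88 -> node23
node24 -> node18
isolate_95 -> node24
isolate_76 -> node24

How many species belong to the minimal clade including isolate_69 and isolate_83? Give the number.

The MRCA of isolate_69 and isolate_83 is the node subtending ((((isolate_35,isolate_70),isolate_64,(((isolate_45,isolate_18),isolate_24),(isolate_8,isolate_83))),((isolate_57,(isolate_73,(isolate_81,isolate_89))),isolate_86)),(isolate_69,((isolate_71,isolate_3),isolate_7))).
That clade contains 17 terminal taxa: isolate_18, isolate_24, isolate_3, isolate_35, isolate_45, isolate_57, isolate_64, isolate_69, isolate_7, isolate_70, isolate_71, isolate_73, isolate_8, isolate_81, isolate_83, isolate_86, isolate_89.

17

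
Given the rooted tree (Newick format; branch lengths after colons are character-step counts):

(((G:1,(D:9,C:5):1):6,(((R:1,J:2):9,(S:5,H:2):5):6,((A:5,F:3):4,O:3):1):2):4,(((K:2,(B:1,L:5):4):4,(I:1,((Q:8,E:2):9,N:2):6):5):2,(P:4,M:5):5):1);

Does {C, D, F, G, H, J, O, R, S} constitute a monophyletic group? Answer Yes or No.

The MRCA of the listed taxa subtends ((G,(D,C)),(((R,J),(S,H)),((A,F),O))).
That clade also contains A, which is not in the proposed group, so the group is not monophyletic.

No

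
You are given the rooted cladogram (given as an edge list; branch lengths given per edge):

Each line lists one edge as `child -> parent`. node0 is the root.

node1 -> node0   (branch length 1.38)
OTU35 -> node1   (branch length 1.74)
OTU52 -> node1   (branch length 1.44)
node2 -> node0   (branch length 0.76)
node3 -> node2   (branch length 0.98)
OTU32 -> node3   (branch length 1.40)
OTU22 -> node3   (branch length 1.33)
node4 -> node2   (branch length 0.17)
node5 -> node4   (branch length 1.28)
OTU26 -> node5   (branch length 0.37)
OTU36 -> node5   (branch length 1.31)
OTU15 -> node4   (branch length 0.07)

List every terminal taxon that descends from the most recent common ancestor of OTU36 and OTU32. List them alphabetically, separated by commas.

OTU15, OTU22, OTU26, OTU32, OTU36

Tracing OTU36: it sits inside (OTU26,OTU36).
Tracing OTU32: it sits inside (OTU32,OTU22).
The smallest clade enclosing both is ((OTU32,OTU22),((OTU26,OTU36),OTU15)); the answer is its 5 terminal taxa in alphabetical order.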